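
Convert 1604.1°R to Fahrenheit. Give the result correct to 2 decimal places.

In Celsius: (1604.1 - 491.67) × 5/9 = 618.0167°C.
In Fahrenheit: 618.0167 × 1.8 + 32 = 1144.43°F.

1144.43°F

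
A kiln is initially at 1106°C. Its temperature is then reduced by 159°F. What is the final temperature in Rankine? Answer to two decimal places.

The 159°F change is an interval, so only the factor 5/9 applies: -159 × 5/9 = -88.3333°C.
Final Celsius temperature: 1106.0000 - 88.3333 = 1017.6667°C.
In Rankine: 1017.6667 × 1.8 + 491.67 = 2323.47°R.

2323.47°R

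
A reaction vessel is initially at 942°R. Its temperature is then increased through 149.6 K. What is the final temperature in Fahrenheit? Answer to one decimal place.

751.6°F

Initial temperature in Celsius: (942 - 491.67) × 5/9 = 250.1833°C.
The 149.6 K change is an interval; Kelvin and Celsius degrees are the same size, so ΔC = +149.6°C.
Final Celsius temperature: 250.1833 + 149.6000 = 399.7833°C.
In Fahrenheit: 399.7833 × 1.8 + 32 = 751.6°F.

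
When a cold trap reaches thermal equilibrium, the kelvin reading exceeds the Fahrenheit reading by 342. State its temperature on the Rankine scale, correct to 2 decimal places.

264.76°R

Let x be the kelvin reading; then the Fahrenheit reading is 1.8·x - 459.67.
(1.8·x - 459.67) - x = -342  ⇒  (0.8)·x = 117.67  ⇒  x = 147.0875 K.
In Celsius: 147.0875 - 273.15 = -126.0625°C.
In Rankine: -126.0625 × 1.8 + 491.67 = 264.76°R.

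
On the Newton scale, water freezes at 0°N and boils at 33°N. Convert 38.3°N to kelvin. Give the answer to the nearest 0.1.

Linear interpolation between the fixed points: C = (38.3 - 0) × 100 / (33 - 0) = 116.0606°C.
Then 116.0606 + 273.15 = 389.2 K.

389.2 K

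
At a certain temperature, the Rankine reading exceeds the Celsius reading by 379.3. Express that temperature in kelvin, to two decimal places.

132.69 K

Let x be the Rankine reading; then the Celsius reading is 5/9·x - 273.15.
(5/9·x - 273.15) - x = -379.3  ⇒  (-4/9)·x = -106.15  ⇒  x = 238.8375°R.
In Celsius: (238.8375 - 491.67) × 5/9 = -140.4625°C.
In kelvin: -140.4625 + 273.15 = 132.69 K.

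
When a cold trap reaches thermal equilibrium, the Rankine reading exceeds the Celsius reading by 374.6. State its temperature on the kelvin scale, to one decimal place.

Let x be the Celsius reading; then the Rankine reading is 1.8·x + 491.67.
(1.8·x + 491.67) - x = 374.6  ⇒  (0.8)·x = -117.07  ⇒  x = -146.3375°C.
In kelvin: -146.3375 + 273.15 = 126.8 K.

126.8 K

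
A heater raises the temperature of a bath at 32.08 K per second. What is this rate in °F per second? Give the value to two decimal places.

57.74 °F/second

The quantity depends on a temperature interval, so only the ratio of degree sizes applies; the offset between the scales is irrelevant.
A change of 1 K is a change of 1.8°F, so 32.08 × 1.8 = 57.74.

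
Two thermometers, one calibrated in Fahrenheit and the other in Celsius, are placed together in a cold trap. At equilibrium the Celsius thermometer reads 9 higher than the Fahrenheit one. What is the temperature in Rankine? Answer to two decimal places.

Let x be the Fahrenheit reading; then the Celsius reading is 5/9·x - 17.7778.
(5/9·x - 17.7778) - x = 9  ⇒  (-4/9)·x = 26.7778  ⇒  x = -60.2500°F.
In Celsius: (-60.25 - 32) × 5/9 = -51.2500°C.
In Rankine: -51.2500 × 1.8 + 491.67 = 399.42°R.

399.42°R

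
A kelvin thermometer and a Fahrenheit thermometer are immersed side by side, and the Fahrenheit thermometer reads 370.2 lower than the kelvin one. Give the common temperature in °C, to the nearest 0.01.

Let x be the kelvin reading; then the Fahrenheit reading is 1.8·x - 459.67.
(1.8·x - 459.67) - x = -370.2  ⇒  (0.8)·x = 89.47  ⇒  x = 111.8375 K.
In Celsius: 111.8375 - 273.15 = -161.31°C.

-161.31°C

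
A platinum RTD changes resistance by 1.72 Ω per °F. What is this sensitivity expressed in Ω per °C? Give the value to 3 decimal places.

The quantity depends on a temperature interval, so only the ratio of degree sizes applies; the offset between the scales is irrelevant.
A change of 1°C is a change of 1.8°F, so per °C the value is 1.72 × 1.8 = 3.096.

3.096 Ω per °C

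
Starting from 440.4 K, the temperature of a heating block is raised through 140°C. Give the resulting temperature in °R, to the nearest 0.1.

Initial temperature in Celsius: 440.4 - 273.15 = 167.2500°C.
Final Celsius temperature: 167.2500 + 140.0000 = 307.2500°C.
In Rankine: 307.2500 × 1.8 + 491.67 = 1044.7°R.

1044.7°R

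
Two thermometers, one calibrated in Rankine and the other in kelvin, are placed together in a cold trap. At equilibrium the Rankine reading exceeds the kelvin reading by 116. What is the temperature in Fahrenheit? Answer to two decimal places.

Let x be the Rankine reading; then the kelvin reading is 5/9·x.
(5/9·x) - x = -116  ⇒  (-4/9)·x = -116  ⇒  x = 261.0000°R.
In Celsius: (261 - 491.67) × 5/9 = -128.1500°C.
In Fahrenheit: -128.1500 × 1.8 + 32 = -198.67°F.

-198.67°F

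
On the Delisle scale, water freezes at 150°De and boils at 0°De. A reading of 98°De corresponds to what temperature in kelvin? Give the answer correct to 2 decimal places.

307.82 K

Linear interpolation between the fixed points: C = (98 - 150) × 100 / (0 - 150) = 34.6667°C.
Then 34.6667 + 273.15 = 307.82 K.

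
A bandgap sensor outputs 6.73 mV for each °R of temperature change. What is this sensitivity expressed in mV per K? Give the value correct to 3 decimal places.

Since only a temperature interval is involved, the additive offset between the scales drops out.
A change of 1 K is a change of 1.8°R, so per K the value is 6.73 × 1.8 = 12.114.

12.114 mV per K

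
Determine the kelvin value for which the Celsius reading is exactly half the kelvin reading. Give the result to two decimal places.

Let K be the kelvin reading. The Celsius reading is C = 1·K - 273.15.
Require C = 0.5·K: 1·K - 273.15 = 0.5·K.
(0.5)·K = 273.15  ⇒  K = 546.30.

546.30 K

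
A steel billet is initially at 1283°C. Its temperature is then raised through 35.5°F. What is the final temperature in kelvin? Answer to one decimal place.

The 35.5°F change is an interval, so only the factor 5/9 applies: +35.5 × 5/9 = +19.7222°C.
Final Celsius temperature: 1283.0000 + 19.7222 = 1302.7222°C.
In kelvin: 1302.7222 + 273.15 = 1575.9 K.

1575.9 K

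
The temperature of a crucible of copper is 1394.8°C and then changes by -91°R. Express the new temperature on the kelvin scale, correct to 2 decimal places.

1617.39 K

The 91°R change is an interval, so only the factor 5/9 applies: -91 × 5/9 = -50.5556°C.
Final Celsius temperature: 1394.8000 - 50.5556 = 1344.2444°C.
In kelvin: 1344.2444 + 273.15 = 1617.39 K.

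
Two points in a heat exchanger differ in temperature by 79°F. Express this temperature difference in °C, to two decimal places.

43.89°C

For a temperature interval the offset drops out; only the factor 5/9 applies.
79 × 5/9 = 43.89.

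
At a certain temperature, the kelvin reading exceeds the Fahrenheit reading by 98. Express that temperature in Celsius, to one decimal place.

178.9°C

Let x be the Fahrenheit reading; then the kelvin reading is 5/9·x + 255.372.
(5/9·x + 255.372) - x = 98  ⇒  (-4/9)·x = -157.372  ⇒  x = 354.0875°F.
In Celsius: (354.0875 - 32) × 5/9 = 178.9°C.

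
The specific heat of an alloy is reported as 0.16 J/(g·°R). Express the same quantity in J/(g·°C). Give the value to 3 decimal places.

Since only a temperature interval is involved, the additive offset between the scales drops out.
A change of 1°C is a change of 1.8°R, so per °C the value is 0.16 × 1.8 = 0.288.

0.288 J/(g·°C)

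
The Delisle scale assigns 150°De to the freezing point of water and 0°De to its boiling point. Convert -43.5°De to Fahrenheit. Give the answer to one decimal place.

264.2°F

Linear interpolation between the fixed points: C = (-43.5 - 150) × 100 / (0 - 150) = 129.0000°C.
Then 129.0000 × 1.8 + 32 = 264.2°F.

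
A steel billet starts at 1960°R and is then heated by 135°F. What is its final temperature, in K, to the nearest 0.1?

Initial temperature in Celsius: (1960 - 491.67) × 5/9 = 815.7389°C.
The 135°F change is an interval, so only the factor 5/9 applies: +135 × 5/9 = +75.0000°C.
Final Celsius temperature: 815.7389 + 75.0000 = 890.7389°C.
In kelvin: 890.7389 + 273.15 = 1163.9 K.

1163.9 K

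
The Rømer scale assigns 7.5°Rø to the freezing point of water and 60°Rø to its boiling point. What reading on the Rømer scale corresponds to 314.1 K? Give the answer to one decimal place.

First in Celsius: 314.1 - 273.15 = 40.9500°C.
Linearly onto the Rømer scale: 7.5 + (40.9500 / 100) × (60 - 7.5) = 29.0°Rø.

29.0°Rø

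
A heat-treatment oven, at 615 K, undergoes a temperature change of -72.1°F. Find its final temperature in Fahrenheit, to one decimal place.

Initial temperature in Celsius: 615 - 273.15 = 341.8500°C.
The 72.1°F change is an interval, so only the factor 5/9 applies: -72.1 × 5/9 = -40.0556°C.
Final Celsius temperature: 341.8500 - 40.0556 = 301.7944°C.
In Fahrenheit: 301.7944 × 1.8 + 32 = 575.2°F.

575.2°F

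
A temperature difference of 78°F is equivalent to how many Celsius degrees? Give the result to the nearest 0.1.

Only the scale ratio 5/9 matters for a change in temperature.
78 × 5/9 = 43.3.

43.3°C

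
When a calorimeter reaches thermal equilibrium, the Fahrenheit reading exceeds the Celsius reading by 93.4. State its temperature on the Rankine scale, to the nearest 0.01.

629.82°R

Let x be the Fahrenheit reading; then the Celsius reading is 5/9·x - 17.7778.
(5/9·x - 17.7778) - x = -93.4  ⇒  (-4/9)·x = -75.6222  ⇒  x = 170.1500°F.
In Celsius: (170.15 - 32) × 5/9 = 76.7500°C.
In Rankine: 76.7500 × 1.8 + 491.67 = 629.82°R.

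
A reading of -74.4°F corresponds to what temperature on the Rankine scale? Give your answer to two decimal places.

385.27°R

In Celsius: (-74.4 - 32) × 5/9 = -59.1111°C.
In Rankine: -59.1111 × 1.8 + 491.67 = 385.27°R.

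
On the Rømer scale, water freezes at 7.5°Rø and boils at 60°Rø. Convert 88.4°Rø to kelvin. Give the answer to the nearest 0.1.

427.2 K

Linear interpolation between the fixed points: C = (88.4 - 7.5) × 100 / (60 - 7.5) = 154.0952°C.
Then 154.0952 + 273.15 = 427.2 K.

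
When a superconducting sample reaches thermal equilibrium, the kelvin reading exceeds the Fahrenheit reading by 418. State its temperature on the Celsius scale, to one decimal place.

-221.1°C

Let x be the kelvin reading; then the Fahrenheit reading is 1.8·x - 459.67.
(1.8·x - 459.67) - x = -418  ⇒  (0.8)·x = 41.67  ⇒  x = 52.0875 K.
In Celsius: 52.0875 - 273.15 = -221.1°C.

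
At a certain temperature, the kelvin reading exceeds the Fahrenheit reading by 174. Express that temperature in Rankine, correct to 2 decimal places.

Let x be the kelvin reading; then the Fahrenheit reading is 1.8·x - 459.67.
(1.8·x - 459.67) - x = -174  ⇒  (0.8)·x = 285.67  ⇒  x = 357.0875 K.
In Celsius: 357.0875 - 273.15 = 83.9375°C.
In Rankine: 83.9375 × 1.8 + 491.67 = 642.76°R.

642.76°R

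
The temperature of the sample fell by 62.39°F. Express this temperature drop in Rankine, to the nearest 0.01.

62.39°R

Fahrenheit and Rankine degrees are the same size, so the interval is unchanged: 62.39.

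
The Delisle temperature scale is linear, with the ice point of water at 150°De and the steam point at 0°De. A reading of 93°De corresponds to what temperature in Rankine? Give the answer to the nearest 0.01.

560.07°R

Linear interpolation between the fixed points: C = (93 - 150) × 100 / (0 - 150) = 38.0000°C.
Then 38.0000 × 1.8 + 491.67 = 560.07°R.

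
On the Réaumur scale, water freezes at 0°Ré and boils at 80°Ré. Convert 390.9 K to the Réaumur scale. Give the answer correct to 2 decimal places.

First in Celsius: 390.9 - 273.15 = 117.7500°C.
Linearly onto the Réaumur scale: 0 + (117.7500 / 100) × (80 - 0) = 94.20°Ré.

94.20°Ré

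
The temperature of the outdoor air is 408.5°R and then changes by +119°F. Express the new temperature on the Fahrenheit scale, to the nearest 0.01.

Initial temperature in Celsius: (408.5 - 491.67) × 5/9 = -46.2056°C.
The 119°F change is an interval, so only the factor 5/9 applies: +119 × 5/9 = +66.1111°C.
Final Celsius temperature: -46.2056 + 66.1111 = 19.9056°C.
In Fahrenheit: 19.9056 × 1.8 + 32 = 67.83°F.

67.83°F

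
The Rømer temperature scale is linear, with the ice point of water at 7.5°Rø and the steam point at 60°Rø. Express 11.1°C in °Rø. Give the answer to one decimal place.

13.3°Rø

Linearly onto the Rømer scale: 7.5 + (11.1000 / 100) × (60 - 7.5) = 13.3°Rø.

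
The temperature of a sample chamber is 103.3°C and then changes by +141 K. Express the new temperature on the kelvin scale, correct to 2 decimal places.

517.45 K

The 141 K change is an interval; Kelvin and Celsius degrees are the same size, so ΔC = +141°C.
Final Celsius temperature: 103.3000 + 141.0000 = 244.3000°C.
In kelvin: 244.3000 + 273.15 = 517.45 K.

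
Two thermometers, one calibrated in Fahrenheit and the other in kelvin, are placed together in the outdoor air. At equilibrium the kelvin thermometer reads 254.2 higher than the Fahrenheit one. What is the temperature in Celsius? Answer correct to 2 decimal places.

-16.31°C

Let x be the Fahrenheit reading; then the kelvin reading is 5/9·x + 255.372.
(5/9·x + 255.372) - x = 254.2  ⇒  (-4/9)·x = -1.17222  ⇒  x = 2.6375°F.
In Celsius: (2.6375 - 32) × 5/9 = -16.31°C.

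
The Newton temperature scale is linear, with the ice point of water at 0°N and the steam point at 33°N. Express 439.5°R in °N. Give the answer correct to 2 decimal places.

-9.56°N

First in Celsius: (439.5 - 491.67) × 5/9 = -28.9833°C.
Linearly onto the Newton scale: 0 + (-28.9833 / 100) × (33 - 0) = -9.56°N.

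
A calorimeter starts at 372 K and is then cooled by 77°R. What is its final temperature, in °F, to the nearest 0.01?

Initial temperature in Celsius: 372 - 273.15 = 98.8500°C.
The 77°R change is an interval, so only the factor 5/9 applies: -77 × 5/9 = -42.7778°C.
Final Celsius temperature: 98.8500 - 42.7778 = 56.0722°C.
In Fahrenheit: 56.0722 × 1.8 + 32 = 132.93°F.

132.93°F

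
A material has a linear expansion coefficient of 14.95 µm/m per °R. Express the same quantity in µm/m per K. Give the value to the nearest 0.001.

Since only a temperature interval is involved, the additive offset between the scales drops out.
A change of 1 K is a change of 1.8°R, so per K the value is 14.95 × 1.8 = 26.910.

26.910 µm/m per K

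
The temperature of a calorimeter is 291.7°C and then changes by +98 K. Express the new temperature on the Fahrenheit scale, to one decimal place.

The 98 K change is an interval; Kelvin and Celsius degrees are the same size, so ΔC = +98°C.
Final Celsius temperature: 291.7000 + 98.0000 = 389.7000°C.
In Fahrenheit: 389.7000 × 1.8 + 32 = 733.5°F.

733.5°F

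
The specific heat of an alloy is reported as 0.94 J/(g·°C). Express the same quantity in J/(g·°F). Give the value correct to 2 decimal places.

0.52 J/(g·°F)

Since only a temperature interval is involved, the additive offset between the scales drops out.
A change of 1°F is a change of 5/9°C, so per °F the value is 0.94 × 5/9 = 0.52.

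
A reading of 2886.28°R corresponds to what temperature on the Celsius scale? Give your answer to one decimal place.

In Celsius: (2886.28 - 491.67) × 5/9 = 1330.3389°C.

1330.3°C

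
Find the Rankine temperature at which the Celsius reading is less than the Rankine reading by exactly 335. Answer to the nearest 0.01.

139.16°R

Let R be the Rankine reading. The Celsius reading is C = 5/9·R - 273.15.
Require C - R = -335: (-4/9)·R - 273.15 = -335.
R = (-335 + 273.15) / (-4/9) = 139.16.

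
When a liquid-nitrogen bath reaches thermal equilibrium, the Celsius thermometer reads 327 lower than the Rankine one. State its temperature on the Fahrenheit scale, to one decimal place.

Let x be the Rankine reading; then the Celsius reading is 5/9·x - 273.15.
(5/9·x - 273.15) - x = -327  ⇒  (-4/9)·x = -53.85  ⇒  x = 121.1625°R.
In Celsius: (121.1625 - 491.67) × 5/9 = -205.8375°C.
In Fahrenheit: -205.8375 × 1.8 + 32 = -338.5°F.

-338.5°F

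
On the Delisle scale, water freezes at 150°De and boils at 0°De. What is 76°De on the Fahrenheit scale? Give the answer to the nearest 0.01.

Linear interpolation between the fixed points: C = (76 - 150) × 100 / (0 - 150) = 49.3333°C.
Then 49.3333 × 1.8 + 32 = 120.80°F.

120.80°F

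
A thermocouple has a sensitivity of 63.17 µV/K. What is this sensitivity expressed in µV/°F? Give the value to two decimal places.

The quantity depends on a temperature interval, so only the ratio of degree sizes applies; the offset between the scales is irrelevant.
A change of 1°F is a change of 5/9 K, so per °F the value is 63.17 × 5/9 = 35.09.

35.09 µV/°F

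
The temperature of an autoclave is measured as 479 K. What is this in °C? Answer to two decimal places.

205.85°C

In Celsius: 479 - 273.15 = 205.8500°C.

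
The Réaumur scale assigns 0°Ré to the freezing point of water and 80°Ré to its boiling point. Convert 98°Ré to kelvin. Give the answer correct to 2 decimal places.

395.65 K

Linear interpolation between the fixed points: C = (98 - 0) × 100 / (80 - 0) = 122.5000°C.
Then 122.5000 + 273.15 = 395.65 K.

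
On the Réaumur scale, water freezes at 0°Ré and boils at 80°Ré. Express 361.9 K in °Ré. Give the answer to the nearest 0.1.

First in Celsius: 361.9 - 273.15 = 88.7500°C.
Linearly onto the Réaumur scale: 0 + (88.7500 / 100) × (80 - 0) = 71.0°Ré.

71.0°Ré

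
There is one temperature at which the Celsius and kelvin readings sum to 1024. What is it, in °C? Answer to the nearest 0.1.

Let C be the Celsius reading. The kelvin reading is K = 1·C + 273.15.
Require C + K = 1024: (2)·C + 273.15 = 1024.
C = (1024 - 273.15) / (2) = 375.4.

375.4°C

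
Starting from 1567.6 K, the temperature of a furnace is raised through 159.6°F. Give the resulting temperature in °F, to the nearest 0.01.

Initial temperature in Celsius: 1567.6 - 273.15 = 1294.4500°C.
The 159.6°F change is an interval, so only the factor 5/9 applies: +159.6 × 5/9 = +88.6667°C.
Final Celsius temperature: 1294.4500 + 88.6667 = 1383.1167°C.
In Fahrenheit: 1383.1167 × 1.8 + 32 = 2521.61°F.

2521.61°F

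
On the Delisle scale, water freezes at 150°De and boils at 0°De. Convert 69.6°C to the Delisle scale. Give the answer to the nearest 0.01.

Linearly onto the Delisle scale: 150 + (69.6000 / 100) × (0 - 150) = 45.60°De.

45.60°De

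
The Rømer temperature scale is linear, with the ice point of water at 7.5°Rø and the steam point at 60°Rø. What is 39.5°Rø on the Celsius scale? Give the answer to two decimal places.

Linear interpolation between the fixed points: C = (39.5 - 7.5) × 100 / (60 - 7.5) = 60.9524°C.

60.95°C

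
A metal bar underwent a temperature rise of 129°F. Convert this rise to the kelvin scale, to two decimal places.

Only the scale ratio 5/9 matters for a change in temperature.
129 × 5/9 = 71.67.

71.67 K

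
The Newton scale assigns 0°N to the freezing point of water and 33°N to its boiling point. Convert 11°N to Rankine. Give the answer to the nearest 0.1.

Linear interpolation between the fixed points: C = (11 - 0) × 100 / (33 - 0) = 33.3333°C.
Then 33.3333 × 1.8 + 491.67 = 551.7°R.

551.7°R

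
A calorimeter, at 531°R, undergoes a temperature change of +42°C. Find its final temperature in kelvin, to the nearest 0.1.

337.0 K

Initial temperature in Celsius: (531 - 491.67) × 5/9 = 21.8500°C.
Final Celsius temperature: 21.8500 + 42.0000 = 63.8500°C.
In kelvin: 63.8500 + 273.15 = 337.0 K.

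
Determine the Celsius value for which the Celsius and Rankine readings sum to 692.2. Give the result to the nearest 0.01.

71.62°C

Let C be the Celsius reading. The Rankine reading is R = 1.8·C + 491.67.
Require C + R = 692.2: (2.8)·C + 491.67 = 692.2.
C = (692.2 - 491.67) / (2.8) = 71.62.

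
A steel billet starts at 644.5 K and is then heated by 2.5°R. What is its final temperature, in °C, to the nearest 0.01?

372.74°C

Initial temperature in Celsius: 644.5 - 273.15 = 371.3500°C.
The 2.5°R change is an interval, so only the factor 5/9 applies: +2.5 × 5/9 = +1.3889°C.
Final Celsius temperature: 371.3500 + 1.3889 = 372.7389°C.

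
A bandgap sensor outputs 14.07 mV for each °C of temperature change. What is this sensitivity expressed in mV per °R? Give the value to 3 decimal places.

7.817 mV per °R

The quantity depends on a temperature interval, so only the ratio of degree sizes applies; the offset between the scales is irrelevant.
A change of 1°R is a change of 5/9°C, so per °R the value is 14.07 × 5/9 = 7.817.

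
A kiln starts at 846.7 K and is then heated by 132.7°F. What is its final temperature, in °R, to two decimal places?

1656.76°R

Initial temperature in Celsius: 846.7 - 273.15 = 573.5500°C.
The 132.7°F change is an interval, so only the factor 5/9 applies: +132.7 × 5/9 = +73.7222°C.
Final Celsius temperature: 573.5500 + 73.7222 = 647.2722°C.
In Rankine: 647.2722 × 1.8 + 491.67 = 1656.76°R.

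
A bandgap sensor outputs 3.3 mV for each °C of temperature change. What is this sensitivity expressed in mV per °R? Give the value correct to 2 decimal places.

1.83 mV per °R

The quantity depends on a temperature interval, so only the ratio of degree sizes applies; the offset between the scales is irrelevant.
A change of 1°R is a change of 5/9°C, so per °R the value is 3.3 × 5/9 = 1.83.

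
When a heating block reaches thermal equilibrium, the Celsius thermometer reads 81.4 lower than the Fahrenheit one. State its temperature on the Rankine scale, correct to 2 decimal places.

602.82°R

Let x be the Fahrenheit reading; then the Celsius reading is 5/9·x - 17.7778.
(5/9·x - 17.7778) - x = -81.4  ⇒  (-4/9)·x = -63.6222  ⇒  x = 143.1500°F.
In Celsius: (143.15 - 32) × 5/9 = 61.7500°C.
In Rankine: 61.7500 × 1.8 + 491.67 = 602.82°R.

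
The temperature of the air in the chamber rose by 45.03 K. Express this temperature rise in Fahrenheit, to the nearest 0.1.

81.1°F

For a temperature interval the offset drops out; only the factor 1.8 applies.
45.03 × 1.8 = 81.1.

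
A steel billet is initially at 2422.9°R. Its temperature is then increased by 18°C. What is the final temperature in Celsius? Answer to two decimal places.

Initial temperature in Celsius: (2422.9 - 491.67) × 5/9 = 1072.9056°C.
Final Celsius temperature: 1072.9056 + 18.0000 = 1090.9056°C.

1090.91°C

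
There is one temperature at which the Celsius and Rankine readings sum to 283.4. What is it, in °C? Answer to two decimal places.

Let C be the Celsius reading. The Rankine reading is R = 1.8·C + 491.67.
Require C + R = 283.4: (2.8)·C + 491.67 = 283.4.
C = (283.4 - 491.67) / (2.8) = -74.38.

-74.38°C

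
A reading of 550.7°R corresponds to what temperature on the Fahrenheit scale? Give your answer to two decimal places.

In Celsius: (550.7 - 491.67) × 5/9 = 32.7944°C.
In Fahrenheit: 32.7944 × 1.8 + 32 = 91.03°F.

91.03°F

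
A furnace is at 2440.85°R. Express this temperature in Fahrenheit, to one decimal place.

In Celsius: (2440.85 - 491.67) × 5/9 = 1082.8778°C.
In Fahrenheit: 1082.8778 × 1.8 + 32 = 1981.2°F.

1981.2°F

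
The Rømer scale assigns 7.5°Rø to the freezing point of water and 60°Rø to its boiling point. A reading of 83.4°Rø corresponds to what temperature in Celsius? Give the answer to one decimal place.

144.6°C

Linear interpolation between the fixed points: C = (83.4 - 7.5) × 100 / (60 - 7.5) = 144.5714°C.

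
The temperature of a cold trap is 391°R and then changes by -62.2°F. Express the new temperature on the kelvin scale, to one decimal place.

Initial temperature in Celsius: (391 - 491.67) × 5/9 = -55.9278°C.
The 62.2°F change is an interval, so only the factor 5/9 applies: -62.2 × 5/9 = -34.5556°C.
Final Celsius temperature: -55.9278 - 34.5556 = -90.4833°C.
In kelvin: -90.4833 + 273.15 = 182.7 K.

182.7 K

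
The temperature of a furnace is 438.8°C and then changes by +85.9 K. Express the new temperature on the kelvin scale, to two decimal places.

797.85 K

The 85.9 K change is an interval; Kelvin and Celsius degrees are the same size, so ΔC = +85.9°C.
Final Celsius temperature: 438.8000 + 85.9000 = 524.7000°C.
In kelvin: 524.7000 + 273.15 = 797.85 K.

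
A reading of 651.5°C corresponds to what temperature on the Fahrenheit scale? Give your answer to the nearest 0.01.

1204.70°F

In Fahrenheit: 651.5000 × 1.8 + 32 = 1204.70°F.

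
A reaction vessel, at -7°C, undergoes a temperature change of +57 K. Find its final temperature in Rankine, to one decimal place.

581.7°R

The 57 K change is an interval; Kelvin and Celsius degrees are the same size, so ΔC = +57°C.
Final Celsius temperature: -7.0000 + 57.0000 = 50.0000°C.
In Rankine: 50.0000 × 1.8 + 491.67 = 581.7°R.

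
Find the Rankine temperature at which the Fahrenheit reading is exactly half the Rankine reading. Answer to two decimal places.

Let R be the Rankine reading. The Fahrenheit reading is F = 1·R - 459.67.
Require F = 0.5·R: 1·R - 459.67 = 0.5·R.
(0.5)·R = 459.67  ⇒  R = 919.34.

919.34°R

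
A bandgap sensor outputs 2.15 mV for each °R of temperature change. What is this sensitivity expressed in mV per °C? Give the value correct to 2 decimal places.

Since only a temperature interval is involved, the additive offset between the scales drops out.
A change of 1°C is a change of 1.8°R, so per °C the value is 2.15 × 1.8 = 3.87.

3.87 mV per °C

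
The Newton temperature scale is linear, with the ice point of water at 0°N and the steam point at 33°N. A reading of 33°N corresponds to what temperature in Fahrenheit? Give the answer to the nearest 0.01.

Linear interpolation between the fixed points: C = (33 - 0) × 100 / (33 - 0) = 100.0000°C.
Then 100.0000 × 1.8 + 32 = 212.00°F.

212.00°F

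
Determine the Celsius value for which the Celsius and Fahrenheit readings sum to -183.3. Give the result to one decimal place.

Let C be the Celsius reading. The Fahrenheit reading is F = 1.8·C + 32.
Require C + F = -183.3: (2.8)·C + 32 = -183.3.
C = (-183.3 - 32) / (2.8) = -76.9.

-76.9°C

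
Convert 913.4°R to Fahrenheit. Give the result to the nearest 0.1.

In Celsius: (913.4 - 491.67) × 5/9 = 234.2944°C.
In Fahrenheit: 234.2944 × 1.8 + 32 = 453.7°F.

453.7°F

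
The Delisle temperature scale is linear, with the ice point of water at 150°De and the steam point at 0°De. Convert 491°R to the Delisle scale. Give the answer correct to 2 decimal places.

150.56°De

First in Celsius: (491 - 491.67) × 5/9 = -0.3722°C.
Linearly onto the Delisle scale: 150 + (-0.3722 / 100) × (0 - 150) = 150.56°De.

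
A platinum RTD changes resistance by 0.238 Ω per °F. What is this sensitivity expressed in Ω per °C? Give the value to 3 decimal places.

The quantity depends on a temperature interval, so only the ratio of degree sizes applies; the offset between the scales is irrelevant.
A change of 1°C is a change of 1.8°F, so per °C the value is 0.238 × 1.8 = 0.428.

0.428 Ω per °C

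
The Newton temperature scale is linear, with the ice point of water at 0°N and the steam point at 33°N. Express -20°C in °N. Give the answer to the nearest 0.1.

Linearly onto the Newton scale: 0 + (-20.0000 / 100) × (33 - 0) = -6.6°N.

-6.6°N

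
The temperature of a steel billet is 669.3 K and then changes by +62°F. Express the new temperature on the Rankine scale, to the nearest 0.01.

Initial temperature in Celsius: 669.3 - 273.15 = 396.1500°C.
The 62°F change is an interval, so only the factor 5/9 applies: +62 × 5/9 = +34.4444°C.
Final Celsius temperature: 396.1500 + 34.4444 = 430.5944°C.
In Rankine: 430.5944 × 1.8 + 491.67 = 1266.74°R.

1266.74°R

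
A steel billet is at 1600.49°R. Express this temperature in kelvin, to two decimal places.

889.16 K

In Celsius: (1600.49 - 491.67) × 5/9 = 616.0111°C.
In kelvin: 616.0111 + 273.15 = 889.16 K.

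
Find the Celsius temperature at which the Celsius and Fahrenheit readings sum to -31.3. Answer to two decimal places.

-22.61°C

Let C be the Celsius reading. The Fahrenheit reading is F = 1.8·C + 32.
Require C + F = -31.3: (2.8)·C + 32 = -31.3.
C = (-31.3 - 32) / (2.8) = -22.61.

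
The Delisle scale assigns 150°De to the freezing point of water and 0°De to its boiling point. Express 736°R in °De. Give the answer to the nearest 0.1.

-53.6°De

First in Celsius: (736 - 491.67) × 5/9 = 135.7389°C.
Linearly onto the Delisle scale: 150 + (135.7389 / 100) × (0 - 150) = -53.6°De.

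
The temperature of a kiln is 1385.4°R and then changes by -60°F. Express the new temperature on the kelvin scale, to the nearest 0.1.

736.3 K

Initial temperature in Celsius: (1385.4 - 491.67) × 5/9 = 496.5167°C.
The 60°F change is an interval, so only the factor 5/9 applies: -60 × 5/9 = -33.3333°C.
Final Celsius temperature: 496.5167 - 33.3333 = 463.1833°C.
In kelvin: 463.1833 + 273.15 = 736.3 K.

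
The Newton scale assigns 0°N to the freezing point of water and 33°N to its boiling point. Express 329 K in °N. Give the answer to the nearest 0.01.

18.43°N

First in Celsius: 329 - 273.15 = 55.8500°C.
Linearly onto the Newton scale: 0 + (55.8500 / 100) × (33 - 0) = 18.43°N.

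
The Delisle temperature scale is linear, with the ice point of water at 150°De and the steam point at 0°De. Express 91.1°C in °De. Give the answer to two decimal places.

13.35°De

Linearly onto the Delisle scale: 150 + (91.1000 / 100) × (0 - 150) = 13.35°De.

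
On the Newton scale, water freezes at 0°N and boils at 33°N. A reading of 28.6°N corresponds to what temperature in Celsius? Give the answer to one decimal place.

Linear interpolation between the fixed points: C = (28.6 - 0) × 100 / (33 - 0) = 86.6667°C.

86.7°C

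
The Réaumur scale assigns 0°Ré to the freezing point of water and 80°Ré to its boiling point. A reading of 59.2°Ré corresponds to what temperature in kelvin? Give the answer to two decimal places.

Linear interpolation between the fixed points: C = (59.2 - 0) × 100 / (80 - 0) = 74.0000°C.
Then 74.0000 + 273.15 = 347.15 K.

347.15 K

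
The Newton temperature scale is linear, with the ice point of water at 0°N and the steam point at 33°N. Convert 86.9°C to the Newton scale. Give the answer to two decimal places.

Linearly onto the Newton scale: 0 + (86.9000 / 100) × (33 - 0) = 28.68°N.

28.68°N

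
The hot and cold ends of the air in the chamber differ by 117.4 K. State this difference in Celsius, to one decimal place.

Kelvin and Celsius degrees are the same size, so the interval is unchanged: 117.4.

117.4°C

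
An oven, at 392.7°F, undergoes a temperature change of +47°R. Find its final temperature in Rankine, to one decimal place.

899.4°R

Initial temperature in Celsius: (392.7 - 32) × 5/9 = 200.3889°C.
The 47°R change is an interval, so only the factor 5/9 applies: +47 × 5/9 = +26.1111°C.
Final Celsius temperature: 200.3889 + 26.1111 = 226.5000°C.
In Rankine: 226.5000 × 1.8 + 491.67 = 899.4°R.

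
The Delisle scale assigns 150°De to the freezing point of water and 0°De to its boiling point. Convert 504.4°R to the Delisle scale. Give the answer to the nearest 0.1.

139.4°De

First in Celsius: (504.4 - 491.67) × 5/9 = 7.0722°C.
Linearly onto the Delisle scale: 150 + (7.0722 / 100) × (0 - 150) = 139.4°De.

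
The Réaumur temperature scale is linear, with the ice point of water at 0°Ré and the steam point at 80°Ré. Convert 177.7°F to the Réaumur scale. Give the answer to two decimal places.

64.76°Ré

First in Celsius: (177.7 - 32) × 5/9 = 80.9444°C.
Linearly onto the Réaumur scale: 0 + (80.9444 / 100) × (80 - 0) = 64.76°Ré.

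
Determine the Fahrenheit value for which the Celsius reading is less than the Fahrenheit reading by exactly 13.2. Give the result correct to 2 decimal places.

Let F be the Fahrenheit reading. The Celsius reading is C = 5/9·F - 17.7778.
Require C - F = -13.2: (-4/9)·F - 17.7778 = -13.2.
F = (-13.2 + 17.7778) / (-4/9) = -10.30.

-10.30°F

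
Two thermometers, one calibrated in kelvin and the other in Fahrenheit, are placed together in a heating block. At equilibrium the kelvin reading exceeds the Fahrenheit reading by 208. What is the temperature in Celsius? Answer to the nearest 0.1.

Let x be the kelvin reading; then the Fahrenheit reading is 1.8·x - 459.67.
(1.8·x - 459.67) - x = -208  ⇒  (0.8)·x = 251.67  ⇒  x = 314.5875 K.
In Celsius: 314.5875 - 273.15 = 41.4°C.

41.4°C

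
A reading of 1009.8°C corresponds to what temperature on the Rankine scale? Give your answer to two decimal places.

2309.31°R

In Rankine: 1009.8000 × 1.8 + 491.67 = 2309.31°R.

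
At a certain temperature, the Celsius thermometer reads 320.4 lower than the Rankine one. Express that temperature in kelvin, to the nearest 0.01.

59.06 K

Let x be the Rankine reading; then the Celsius reading is 5/9·x - 273.15.
(5/9·x - 273.15) - x = -320.4  ⇒  (-4/9)·x = -47.25  ⇒  x = 106.3125°R.
In Celsius: (106.3125 - 491.67) × 5/9 = -214.0875°C.
In kelvin: -214.0875 + 273.15 = 59.06 K.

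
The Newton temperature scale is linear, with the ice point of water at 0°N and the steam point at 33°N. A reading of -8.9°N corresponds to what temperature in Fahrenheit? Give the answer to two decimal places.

-16.55°F

Linear interpolation between the fixed points: C = (-8.9 - 0) × 100 / (33 - 0) = -26.9697°C.
Then -26.9697 × 1.8 + 32 = -16.55°F.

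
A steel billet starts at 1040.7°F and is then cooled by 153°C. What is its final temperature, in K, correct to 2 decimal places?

Initial temperature in Celsius: (1040.7 - 32) × 5/9 = 560.3889°C.
Final Celsius temperature: 560.3889 - 153.0000 = 407.3889°C.
In kelvin: 407.3889 + 273.15 = 680.54 K.

680.54 K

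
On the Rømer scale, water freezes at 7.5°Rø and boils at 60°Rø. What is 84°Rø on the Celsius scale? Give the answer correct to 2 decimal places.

Linear interpolation between the fixed points: C = (84 - 7.5) × 100 / (60 - 7.5) = 145.7143°C.

145.71°C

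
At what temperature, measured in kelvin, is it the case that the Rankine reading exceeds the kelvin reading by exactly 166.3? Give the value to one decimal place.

Let K be the kelvin reading. The Rankine reading is R = 1.8·K.
Require R - K = 166.3: (0.8)·K = 166.3.
K = (166.3) / (0.8) = 207.9.

207.9 K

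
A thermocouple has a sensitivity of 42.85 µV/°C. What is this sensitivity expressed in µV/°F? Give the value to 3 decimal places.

Since only a temperature interval is involved, the additive offset between the scales drops out.
A change of 1°F is a change of 5/9°C, so per °F the value is 42.85 × 5/9 = 23.806.

23.806 µV/°F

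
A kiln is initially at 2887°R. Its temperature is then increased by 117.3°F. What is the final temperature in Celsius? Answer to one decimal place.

1395.9°C

Initial temperature in Celsius: (2887 - 491.67) × 5/9 = 1330.7389°C.
The 117.3°F change is an interval, so only the factor 5/9 applies: +117.3 × 5/9 = +65.1667°C.
Final Celsius temperature: 1330.7389 + 65.1667 = 1395.9056°C.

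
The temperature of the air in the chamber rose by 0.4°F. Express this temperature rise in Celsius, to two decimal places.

0.22°C

Only the scale ratio 5/9 matters for a change in temperature.
0.4 × 5/9 = 0.22.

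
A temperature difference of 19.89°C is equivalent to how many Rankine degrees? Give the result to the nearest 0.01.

For a temperature interval the offset drops out; only the factor 1.8 applies.
19.89 × 1.8 = 35.80.

35.80°R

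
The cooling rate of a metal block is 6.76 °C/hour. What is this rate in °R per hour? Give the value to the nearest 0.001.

12.168 °R/hour

Since only a temperature interval is involved, the additive offset between the scales drops out.
A change of 1°C is a change of 1.8°R, so 6.76 × 1.8 = 12.168.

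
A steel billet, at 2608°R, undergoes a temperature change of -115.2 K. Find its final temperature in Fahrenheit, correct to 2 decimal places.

Initial temperature in Celsius: (2608 - 491.67) × 5/9 = 1175.7389°C.
The 115.2 K change is an interval; Kelvin and Celsius degrees are the same size, so ΔC = -115.2°C.
Final Celsius temperature: 1175.7389 - 115.2000 = 1060.5389°C.
In Fahrenheit: 1060.5389 × 1.8 + 32 = 1940.97°F.

1940.97°F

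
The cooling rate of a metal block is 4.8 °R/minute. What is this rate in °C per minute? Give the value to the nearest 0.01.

2.67 °C/minute

The quantity depends on a temperature interval, so only the ratio of degree sizes applies; the offset between the scales is irrelevant.
A change of 1°R is a change of 5/9°C, so 4.8 × 5/9 = 2.67.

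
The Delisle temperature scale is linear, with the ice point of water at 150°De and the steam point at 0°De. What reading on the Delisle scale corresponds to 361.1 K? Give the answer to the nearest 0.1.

18.1°De

First in Celsius: 361.1 - 273.15 = 87.9500°C.
Linearly onto the Delisle scale: 150 + (87.9500 / 100) × (0 - 150) = 18.1°De.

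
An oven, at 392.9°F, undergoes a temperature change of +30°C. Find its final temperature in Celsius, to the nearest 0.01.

Initial temperature in Celsius: (392.9 - 32) × 5/9 = 200.5000°C.
Final Celsius temperature: 200.5000 + 30.0000 = 230.5000°C.

230.50°C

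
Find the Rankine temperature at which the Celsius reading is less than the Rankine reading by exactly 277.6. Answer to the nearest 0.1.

Let R be the Rankine reading. The Celsius reading is C = 5/9·R - 273.15.
Require C - R = -277.6: (-4/9)·R - 273.15 = -277.6.
R = (-277.6 + 273.15) / (-4/9) = 10.0.

10.0°R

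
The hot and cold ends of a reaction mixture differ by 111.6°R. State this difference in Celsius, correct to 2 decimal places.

An interval of 1°R corresponds to 5/9°C.
111.6 × 5/9 = 62.00.

62.00°C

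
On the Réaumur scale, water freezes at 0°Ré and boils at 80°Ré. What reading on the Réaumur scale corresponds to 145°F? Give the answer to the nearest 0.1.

50.2°Ré

First in Celsius: (145 - 32) × 5/9 = 62.7778°C.
Linearly onto the Réaumur scale: 0 + (62.7778 / 100) × (80 - 0) = 50.2°Ré.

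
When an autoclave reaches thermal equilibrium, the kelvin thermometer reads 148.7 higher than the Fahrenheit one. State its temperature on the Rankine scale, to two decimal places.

Let x be the Fahrenheit reading; then the kelvin reading is 5/9·x + 255.372.
(5/9·x + 255.372) - x = 148.7  ⇒  (-4/9)·x = -106.672  ⇒  x = 240.0125°F.
In Celsius: (240.0125 - 32) × 5/9 = 115.5625°C.
In Rankine: 115.5625 × 1.8 + 491.67 = 699.68°R.

699.68°R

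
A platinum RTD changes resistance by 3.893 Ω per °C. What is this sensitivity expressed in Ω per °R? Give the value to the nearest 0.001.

2.163 Ω per °R

The quantity depends on a temperature interval, so only the ratio of degree sizes applies; the offset between the scales is irrelevant.
A change of 1°R is a change of 5/9°C, so per °R the value is 3.893 × 5/9 = 2.163.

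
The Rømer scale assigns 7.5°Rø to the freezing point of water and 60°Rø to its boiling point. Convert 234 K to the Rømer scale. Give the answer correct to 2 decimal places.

-13.05°Rø

First in Celsius: 234 - 273.15 = -39.1500°C.
Linearly onto the Rømer scale: 7.5 + (-39.1500 / 100) × (60 - 7.5) = -13.05°Rø.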